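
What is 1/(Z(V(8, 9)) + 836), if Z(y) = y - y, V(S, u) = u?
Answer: 1/836 ≈ 0.0011962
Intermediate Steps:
Z(y) = 0
1/(Z(V(8, 9)) + 836) = 1/(0 + 836) = 1/836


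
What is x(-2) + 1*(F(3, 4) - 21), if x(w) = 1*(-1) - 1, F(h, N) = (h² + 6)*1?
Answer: -8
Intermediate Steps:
F(h, N) = 6 + h² (F(h, N) = (6 + h²)*1 = 6 + h²)
x(w) = -2 (x(w) = -1 - 1 = -2)
x(-2) + 1*(F(3, 4) - 21) = -2 + 1*((6 + 3²) - 21) = -2 + 1*((6 + 9) - 21) = -2 + 1*(15 - 21) = -2 + 1*(-6) = -2 - 6 = -8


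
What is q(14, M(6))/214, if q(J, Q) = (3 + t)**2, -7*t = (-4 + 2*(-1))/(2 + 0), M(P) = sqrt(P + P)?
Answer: 288/5243 ≈ 0.054930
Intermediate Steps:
M(P) = sqrt(2)*sqrt(P) (M(P) = sqrt(2*P) = sqrt(2)*sqrt(P))
t = 3/7 (t = -(-4 + 2*(-1))/(7*(2 + 0)) = -(-4 - 2)/(7*2) = -(-6)/(7*2) = -1/7*(-3) = 3/7 ≈ 0.42857)
q(J, Q) = 576/49 (q(J, Q) = (3 + 3/7)**2 = (24/7)**2 = 576/49)
q(14, M(6))/214 = (576/49)/214 = (576/49)*(1/214) = 288/5243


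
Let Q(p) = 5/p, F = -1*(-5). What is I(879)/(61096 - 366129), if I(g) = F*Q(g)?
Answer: -25/268124007 ≈ -9.3240e-8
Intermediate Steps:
F = 5
I(g) = 25/g (I(g) = 5*(5/g) = 25/g)
I(879)/(61096 - 366129) = (25/879)/(61096 - 366129) = (25*(1/879))/(-305033) = (25/879)*(-1/305033) = -25/268124007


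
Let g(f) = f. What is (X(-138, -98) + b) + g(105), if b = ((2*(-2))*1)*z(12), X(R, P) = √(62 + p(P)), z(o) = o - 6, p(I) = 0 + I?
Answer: 81 + 6*I ≈ 81.0 + 6.0*I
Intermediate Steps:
p(I) = I
z(o) = -6 + o
X(R, P) = √(62 + P)
b = -24 (b = ((2*(-2))*1)*(-6 + 12) = -4*1*6 = -4*6 = -24)
(X(-138, -98) + b) + g(105) = (√(62 - 98) - 24) + 105 = (√(-36) - 24) + 105 = (6*I - 24) + 105 = (-24 + 6*I) + 105 = 81 + 6*I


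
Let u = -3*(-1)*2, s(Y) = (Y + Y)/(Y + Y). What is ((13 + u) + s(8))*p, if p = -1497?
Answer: -29940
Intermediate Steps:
s(Y) = 1 (s(Y) = (2*Y)/((2*Y)) = (2*Y)*(1/(2*Y)) = 1)
u = 6 (u = 3*2 = 6)
((13 + u) + s(8))*p = ((13 + 6) + 1)*(-1497) = (19 + 1)*(-1497) = 20*(-1497) = -29940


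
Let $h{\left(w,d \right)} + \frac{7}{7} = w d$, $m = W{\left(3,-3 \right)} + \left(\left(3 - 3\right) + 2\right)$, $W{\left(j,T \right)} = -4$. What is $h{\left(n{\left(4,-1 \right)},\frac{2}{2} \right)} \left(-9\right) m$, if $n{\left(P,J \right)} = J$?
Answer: $-36$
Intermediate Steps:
$m = -2$ ($m = -4 + \left(\left(3 - 3\right) + 2\right) = -4 + \left(0 + 2\right) = -4 + 2 = -2$)
$h{\left(w,d \right)} = -1 + d w$ ($h{\left(w,d \right)} = -1 + w d = -1 + d w$)
$h{\left(n{\left(4,-1 \right)},\frac{2}{2} \right)} \left(-9\right) m = \left(-1 + \frac{2}{2} \left(-1\right)\right) \left(-9\right) \left(-2\right) = \left(-1 + 2 \cdot \frac{1}{2} \left(-1\right)\right) \left(-9\right) \left(-2\right) = \left(-1 + 1 \left(-1\right)\right) \left(-9\right) \left(-2\right) = \left(-1 - 1\right) \left(-9\right) \left(-2\right) = \left(-2\right) \left(-9\right) \left(-2\right) = 18 \left(-2\right) = -36$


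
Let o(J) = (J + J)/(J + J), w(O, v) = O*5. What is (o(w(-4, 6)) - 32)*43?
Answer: -1333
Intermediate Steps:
w(O, v) = 5*O
o(J) = 1 (o(J) = (2*J)/((2*J)) = (2*J)*(1/(2*J)) = 1)
(o(w(-4, 6)) - 32)*43 = (1 - 32)*43 = -31*43 = -1333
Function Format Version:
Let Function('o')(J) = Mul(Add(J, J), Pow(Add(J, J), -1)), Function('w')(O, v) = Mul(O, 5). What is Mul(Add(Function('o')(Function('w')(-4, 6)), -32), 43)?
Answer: -1333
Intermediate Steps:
Function('w')(O, v) = Mul(5, O)
Function('o')(J) = 1 (Function('o')(J) = Mul(Mul(2, J), Pow(Mul(2, J), -1)) = Mul(Mul(2, J), Mul(Rational(1, 2), Pow(J, -1))) = 1)
Mul(Add(Function('o')(Function('w')(-4, 6)), -32), 43) = Mul(Add(1, -32), 43) = Mul(-31, 43) = -1333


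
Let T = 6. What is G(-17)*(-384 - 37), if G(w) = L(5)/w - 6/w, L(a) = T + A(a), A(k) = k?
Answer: 2105/17 ≈ 123.82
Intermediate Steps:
L(a) = 6 + a
G(w) = 5/w (G(w) = (6 + 5)/w - 6/w = 11/w - 6/w = 5/w)
G(-17)*(-384 - 37) = (5/(-17))*(-384 - 37) = (5*(-1/17))*(-421) = -5/17*(-421) = 2105/17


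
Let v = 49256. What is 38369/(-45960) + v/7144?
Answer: 5291749/873240 ≈ 6.0599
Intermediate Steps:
38369/(-45960) + v/7144 = 38369/(-45960) + 49256/7144 = 38369*(-1/45960) + 49256*(1/7144) = -38369/45960 + 131/19 = 5291749/873240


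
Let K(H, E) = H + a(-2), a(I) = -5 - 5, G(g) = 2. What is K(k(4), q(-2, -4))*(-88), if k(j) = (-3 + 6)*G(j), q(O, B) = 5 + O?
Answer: 352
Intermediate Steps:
a(I) = -10
k(j) = 6 (k(j) = (-3 + 6)*2 = 3*2 = 6)
K(H, E) = -10 + H (K(H, E) = H - 10 = -10 + H)
K(k(4), q(-2, -4))*(-88) = (-10 + 6)*(-88) = -4*(-88) = 352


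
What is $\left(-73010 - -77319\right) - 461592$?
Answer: $-457283$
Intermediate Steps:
$\left(-73010 - -77319\right) - 461592 = \left(-73010 + \left(-13105 + 90424\right)\right) - 461592 = \left(-73010 + 77319\right) - 461592 = 4309 - 461592 = -457283$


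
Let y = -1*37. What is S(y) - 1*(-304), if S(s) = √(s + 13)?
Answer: 304 + 2*I*√6 ≈ 304.0 + 4.899*I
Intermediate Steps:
y = -37
S(s) = √(13 + s)
S(y) - 1*(-304) = √(13 - 37) - 1*(-304) = √(-24) + 304 = 2*I*√6 + 304 = 304 + 2*I*√6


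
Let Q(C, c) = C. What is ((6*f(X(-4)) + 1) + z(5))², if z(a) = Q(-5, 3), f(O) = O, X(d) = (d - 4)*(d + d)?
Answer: 144400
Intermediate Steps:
X(d) = 2*d*(-4 + d) (X(d) = (-4 + d)*(2*d) = 2*d*(-4 + d))
z(a) = -5
((6*f(X(-4)) + 1) + z(5))² = ((6*(2*(-4)*(-4 - 4)) + 1) - 5)² = ((6*(2*(-4)*(-8)) + 1) - 5)² = ((6*64 + 1) - 5)² = ((384 + 1) - 5)² = (385 - 5)² = 380² = 144400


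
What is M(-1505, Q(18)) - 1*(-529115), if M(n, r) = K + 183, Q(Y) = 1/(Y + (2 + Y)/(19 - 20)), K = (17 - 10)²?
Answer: 529347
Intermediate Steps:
K = 49 (K = 7² = 49)
Q(Y) = -½ (Q(Y) = 1/(Y + (2 + Y)/(-1)) = 1/(Y + (2 + Y)*(-1)) = 1/(Y + (-2 - Y)) = 1/(-2) = -½)
M(n, r) = 232 (M(n, r) = 49 + 183 = 232)
M(-1505, Q(18)) - 1*(-529115) = 232 - 1*(-529115) = 232 + 529115 = 529347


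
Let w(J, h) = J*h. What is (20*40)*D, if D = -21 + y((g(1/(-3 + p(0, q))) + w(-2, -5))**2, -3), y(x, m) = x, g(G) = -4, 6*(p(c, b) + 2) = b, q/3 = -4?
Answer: 12000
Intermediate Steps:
q = -12 (q = 3*(-4) = -12)
p(c, b) = -2 + b/6
D = 15 (D = -21 + (-4 - 2*(-5))**2 = -21 + (-4 + 10)**2 = -21 + 6**2 = -21 + 36 = 15)
(20*40)*D = (20*40)*15 = 800*15 = 12000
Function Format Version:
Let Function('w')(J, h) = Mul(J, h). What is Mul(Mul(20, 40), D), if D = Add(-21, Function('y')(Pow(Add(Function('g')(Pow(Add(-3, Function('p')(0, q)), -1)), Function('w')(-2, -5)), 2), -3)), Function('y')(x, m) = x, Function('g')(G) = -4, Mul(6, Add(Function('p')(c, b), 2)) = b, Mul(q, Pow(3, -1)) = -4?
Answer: 12000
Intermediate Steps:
q = -12 (q = Mul(3, -4) = -12)
Function('p')(c, b) = Add(-2, Mul(Rational(1, 6), b))
D = 15 (D = Add(-21, Pow(Add(-4, Mul(-2, -5)), 2)) = Add(-21, Pow(Add(-4, 10), 2)) = Add(-21, Pow(6, 2)) = Add(-21, 36) = 15)
Mul(Mul(20, 40), D) = Mul(Mul(20, 40), 15) = Mul(800, 15) = 12000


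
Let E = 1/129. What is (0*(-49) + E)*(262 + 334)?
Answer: 596/129 ≈ 4.6202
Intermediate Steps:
E = 1/129 ≈ 0.0077519
(0*(-49) + E)*(262 + 334) = (0*(-49) + 1/129)*(262 + 334) = (0 + 1/129)*596 = (1/129)*596 = 596/129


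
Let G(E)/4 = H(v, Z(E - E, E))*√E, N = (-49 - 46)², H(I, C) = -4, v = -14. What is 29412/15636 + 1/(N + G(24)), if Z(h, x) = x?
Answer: 199632182506/106122158743 + 32*√6/81444481 ≈ 1.8812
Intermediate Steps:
N = 9025 (N = (-95)² = 9025)
G(E) = -16*√E (G(E) = 4*(-4*√E) = -16*√E)
29412/15636 + 1/(N + G(24)) = 29412/15636 + 1/(9025 - 32*√6) = 29412*(1/15636) + 1/(9025 - 32*√6) = 2451/1303 + 1/(9025 - 32*√6)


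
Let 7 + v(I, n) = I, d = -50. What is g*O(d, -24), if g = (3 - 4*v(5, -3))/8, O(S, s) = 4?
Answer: 11/2 ≈ 5.5000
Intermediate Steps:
v(I, n) = -7 + I
g = 11/8 (g = (3 - 4*(-7 + 5))/8 = (3 - 4*(-2))*(⅛) = (3 + 8)*(⅛) = 11*(⅛) = 11/8 ≈ 1.3750)
g*O(d, -24) = (11/8)*4 = 11/2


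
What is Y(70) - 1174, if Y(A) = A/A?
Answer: -1173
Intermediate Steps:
Y(A) = 1
Y(70) - 1174 = 1 - 1174 = -1173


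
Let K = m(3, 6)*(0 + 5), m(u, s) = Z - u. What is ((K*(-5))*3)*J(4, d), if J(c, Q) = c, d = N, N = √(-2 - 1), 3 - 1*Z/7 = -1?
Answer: -7500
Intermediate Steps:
Z = 28 (Z = 21 - 7*(-1) = 21 + 7 = 28)
N = I*√3 (N = √(-3) = I*√3 ≈ 1.732*I)
d = I*√3 ≈ 1.732*I
m(u, s) = 28 - u
K = 125 (K = (28 - 1*3)*(0 + 5) = (28 - 3)*5 = 25*5 = 125)
((K*(-5))*3)*J(4, d) = ((125*(-5))*3)*4 = -625*3*4 = -1875*4 = -7500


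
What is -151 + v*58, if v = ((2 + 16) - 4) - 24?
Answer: -731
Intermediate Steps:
v = -10 (v = (18 - 4) - 24 = 14 - 24 = -10)
-151 + v*58 = -151 - 10*58 = -151 - 580 = -731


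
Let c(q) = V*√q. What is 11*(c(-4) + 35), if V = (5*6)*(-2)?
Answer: 385 - 1320*I ≈ 385.0 - 1320.0*I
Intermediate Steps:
V = -60 (V = 30*(-2) = -60)
c(q) = -60*√q
11*(c(-4) + 35) = 11*(-120*I + 35) = 11*(35 - 120*I) = 385 - 1320*I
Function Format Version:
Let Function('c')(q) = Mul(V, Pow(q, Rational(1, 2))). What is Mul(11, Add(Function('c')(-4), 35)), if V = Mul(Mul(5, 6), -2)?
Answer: Add(385, Mul(-1320, I)) ≈ Add(385.00, Mul(-1320.0, I))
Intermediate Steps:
V = -60 (V = Mul(30, -2) = -60)
Function('c')(q) = Mul(-60, Pow(q, Rational(1, 2)))
Mul(11, Add(Function('c')(-4), 35)) = Mul(11, Add(Mul(-60, Pow(-4, Rational(1, 2))), 35)) = Mul(11, Add(Mul(-60, Mul(2, I)), 35)) = Mul(11, Add(Mul(-120, I), 35)) = Mul(11, Add(35, Mul(-120, I))) = Add(385, Mul(-1320, I))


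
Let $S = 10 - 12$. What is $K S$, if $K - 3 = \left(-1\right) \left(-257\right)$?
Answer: $-520$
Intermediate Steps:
$S = -2$ ($S = 10 - 12 = -2$)
$K = 260$ ($K = 3 - -257 = 3 + 257 = 260$)
$K S = 260 \left(-2\right) = -520$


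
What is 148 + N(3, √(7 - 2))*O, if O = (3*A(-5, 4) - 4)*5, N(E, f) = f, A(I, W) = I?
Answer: 148 - 95*√5 ≈ -64.427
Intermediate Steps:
O = -95 (O = (3*(-5) - 4)*5 = (-15 - 4)*5 = -19*5 = -95)
148 + N(3, √(7 - 2))*O = 148 + √(7 - 2)*(-95) = 148 + √5*(-95) = 148 - 95*√5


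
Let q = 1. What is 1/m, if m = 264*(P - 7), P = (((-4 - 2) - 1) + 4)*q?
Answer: -1/2640 ≈ -0.00037879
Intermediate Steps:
P = -3 (P = (((-4 - 2) - 1) + 4)*1 = ((-6 - 1) + 4)*1 = (-7 + 4)*1 = -3*1 = -3)
m = -2640 (m = 264*(-3 - 7) = 264*(-10) = -2640)
1/m = 1/(-2640) = -1/2640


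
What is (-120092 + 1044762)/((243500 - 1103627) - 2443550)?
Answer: -924670/3303677 ≈ -0.27989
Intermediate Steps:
(-120092 + 1044762)/((243500 - 1103627) - 2443550) = 924670/(-860127 - 2443550) = 924670/(-3303677) = 924670*(-1/3303677) = -924670/3303677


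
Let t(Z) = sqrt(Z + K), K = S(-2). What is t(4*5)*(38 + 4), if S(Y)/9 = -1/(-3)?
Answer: 42*sqrt(23) ≈ 201.42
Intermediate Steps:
S(Y) = 3 (S(Y) = 9*(-1/(-3)) = 9*(-1*(-1/3)) = 9*(1/3) = 3)
K = 3
t(Z) = sqrt(3 + Z) (t(Z) = sqrt(Z + 3) = sqrt(3 + Z))
t(4*5)*(38 + 4) = sqrt(3 + 4*5)*(38 + 4) = sqrt(3 + 20)*42 = sqrt(23)*42 = 42*sqrt(23)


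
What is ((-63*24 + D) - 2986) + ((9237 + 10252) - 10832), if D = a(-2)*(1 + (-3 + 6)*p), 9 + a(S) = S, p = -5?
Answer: 4313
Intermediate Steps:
a(S) = -9 + S
D = 154 (D = (-9 - 2)*(1 + (-3 + 6)*(-5)) = -11*(1 + 3*(-5)) = -11*(1 - 15) = -11*(-14) = 154)
((-63*24 + D) - 2986) + ((9237 + 10252) - 10832) = ((-63*24 + 154) - 2986) + ((9237 + 10252) - 10832) = ((-1512 + 154) - 2986) + (19489 - 10832) = (-1358 - 2986) + 8657 = -4344 + 8657 = 4313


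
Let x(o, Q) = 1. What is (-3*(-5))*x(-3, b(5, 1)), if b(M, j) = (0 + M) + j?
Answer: 15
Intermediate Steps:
b(M, j) = M + j
(-3*(-5))*x(-3, b(5, 1)) = -3*(-5)*1 = 15*1 = 15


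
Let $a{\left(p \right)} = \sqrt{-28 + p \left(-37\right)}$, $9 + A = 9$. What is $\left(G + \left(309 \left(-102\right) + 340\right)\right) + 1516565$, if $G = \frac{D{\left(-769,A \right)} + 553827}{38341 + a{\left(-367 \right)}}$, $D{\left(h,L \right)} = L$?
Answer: $\frac{2183567945579517}{1470018730} - \frac{553827 \sqrt{13551}}{1470018730} \approx 1.4854 \cdot 10^{6}$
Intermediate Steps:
$A = 0$ ($A = -9 + 9 = 0$)
$a{\left(p \right)} = \sqrt{-28 - 37 p}$
$G = \frac{553827}{38341 + \sqrt{13551}}$ ($G = \frac{0 + 553827}{38341 + \sqrt{-28 - -13579}} = \frac{553827}{38341 + \sqrt{-28 + 13579}} = \frac{553827}{38341 + \sqrt{13551}} \approx 14.401$)
$\left(G + \left(309 \left(-102\right) + 340\right)\right) + 1516565 = \left(\left(\frac{21234281007}{1470018730} - \frac{553827 \sqrt{13551}}{1470018730}\right) + \left(309 \left(-102\right) + 340\right)\right) + 1516565 = \left(\left(\frac{21234281007}{1470018730} - \frac{553827 \sqrt{13551}}{1470018730}\right) + \left(-31518 + 340\right)\right) + 1516565 = \left(\left(\frac{21234281007}{1470018730} - \frac{553827 \sqrt{13551}}{1470018730}\right) - 31178\right) + 1516565 = \left(- \frac{45811009682933}{1470018730} - \frac{553827 \sqrt{13551}}{1470018730}\right) + 1516565 = \frac{2183567945579517}{1470018730} - \frac{553827 \sqrt{13551}}{1470018730}$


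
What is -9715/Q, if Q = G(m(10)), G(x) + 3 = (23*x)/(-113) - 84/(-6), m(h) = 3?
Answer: -1097795/1174 ≈ -935.09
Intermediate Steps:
G(x) = 11 - 23*x/113 (G(x) = -3 + ((23*x)/(-113) - 84/(-6)) = -3 + ((23*x)*(-1/113) - 84*(-⅙)) = -3 + (-23*x/113 + 14) = -3 + (14 - 23*x/113) = 11 - 23*x/113)
Q = 1174/113 (Q = 11 - 23/113*3 = 11 - 69/113 = 1174/113 ≈ 10.389)
-9715/Q = -9715/1174/113 = -9715*113/1174 = -1097795/1174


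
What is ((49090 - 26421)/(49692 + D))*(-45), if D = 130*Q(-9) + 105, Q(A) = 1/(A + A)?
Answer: -9180945/448108 ≈ -20.488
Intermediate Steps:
Q(A) = 1/(2*A)
D = 880/9 (D = 130*((½)/(-9)) + 105 = 130*((½)*(-⅑)) + 105 = 130*(-1/18) + 105 = -65/9 + 105 = 880/9 ≈ 97.778)
((49090 - 26421)/(49692 + D))*(-45) = ((49090 - 26421)/(49692 + 880/9))*(-45) = (22669/(448108/9))*(-45) = (22669*(9/448108))*(-45) = (204021/448108)*(-45) = -9180945/448108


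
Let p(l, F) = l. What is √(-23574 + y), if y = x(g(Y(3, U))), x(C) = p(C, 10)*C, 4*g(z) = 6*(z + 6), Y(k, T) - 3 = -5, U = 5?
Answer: I*√23538 ≈ 153.42*I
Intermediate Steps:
Y(k, T) = -2 (Y(k, T) = 3 - 5 = -2)
g(z) = 9 + 3*z/2 (g(z) = (6*(z + 6))/4 = (6*(6 + z))/4 = (36 + 6*z)/4 = 9 + 3*z/2)
x(C) = C² (x(C) = C*C = C²)
y = 36 (y = (9 + (3/2)*(-2))² = (9 - 3)² = 6² = 36)
√(-23574 + y) = √(-23574 + 36) = √(-23538) = I*√23538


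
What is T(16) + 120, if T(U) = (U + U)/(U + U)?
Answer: 121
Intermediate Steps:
T(U) = 1 (T(U) = (2*U)/((2*U)) = (2*U)*(1/(2*U)) = 1)
T(16) + 120 = 1 + 120 = 121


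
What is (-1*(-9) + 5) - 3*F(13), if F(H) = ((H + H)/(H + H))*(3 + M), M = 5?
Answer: -10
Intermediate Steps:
F(H) = 8 (F(H) = ((H + H)/(H + H))*(3 + 5) = ((2*H)/((2*H)))*8 = ((2*H)*(1/(2*H)))*8 = 1*8 = 8)
(-1*(-9) + 5) - 3*F(13) = (-1*(-9) + 5) - 3*8 = (9 + 5) - 24 = 14 - 24 = -10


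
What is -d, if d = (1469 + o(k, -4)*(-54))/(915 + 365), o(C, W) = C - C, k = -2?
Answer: -1469/1280 ≈ -1.1477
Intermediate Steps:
o(C, W) = 0
d = 1469/1280 (d = (1469 + 0*(-54))/(915 + 365) = (1469 + 0)/1280 = 1469*(1/1280) = 1469/1280 ≈ 1.1477)
-d = -1*1469/1280 = -1469/1280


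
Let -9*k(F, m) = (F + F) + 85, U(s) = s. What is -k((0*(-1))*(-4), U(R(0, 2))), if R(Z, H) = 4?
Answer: 85/9 ≈ 9.4444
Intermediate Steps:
k(F, m) = -85/9 - 2*F/9 (k(F, m) = -((F + F) + 85)/9 = -(2*F + 85)/9 = -(85 + 2*F)/9 = -85/9 - 2*F/9)
-k((0*(-1))*(-4), U(R(0, 2))) = -(-85/9 - 2*0*(-1)*(-4)/9) = -(-85/9 - 0*(-4)) = -(-85/9 - 2/9*0) = -(-85/9 + 0) = -1*(-85/9) = 85/9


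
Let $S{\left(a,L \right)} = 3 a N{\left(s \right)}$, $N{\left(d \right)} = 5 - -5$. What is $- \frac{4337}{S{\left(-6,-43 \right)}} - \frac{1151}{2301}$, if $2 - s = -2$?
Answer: $\frac{3257419}{138060} \approx 23.594$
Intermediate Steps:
$s = 4$ ($s = 2 - -2 = 2 + 2 = 4$)
$N{\left(d \right)} = 10$ ($N{\left(d \right)} = 5 + 5 = 10$)
$S{\left(a,L \right)} = 30 a$ ($S{\left(a,L \right)} = 3 a 10 = 30 a$)
$- \frac{4337}{S{\left(-6,-43 \right)}} - \frac{1151}{2301} = - \frac{4337}{30 \left(-6\right)} - \frac{1151}{2301} = - \frac{4337}{-180} - \frac{1151}{2301} = \left(-4337\right) \left(- \frac{1}{180}\right) - \frac{1151}{2301} = \frac{4337}{180} - \frac{1151}{2301} = \frac{3257419}{138060}$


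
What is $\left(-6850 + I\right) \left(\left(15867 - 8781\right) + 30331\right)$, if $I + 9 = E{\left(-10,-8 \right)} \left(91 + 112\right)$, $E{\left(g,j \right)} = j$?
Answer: $-317408411$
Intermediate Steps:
$I = -1633$ ($I = -9 - 8 \left(91 + 112\right) = -9 - 1624 = -1633$)
$\left(-6850 + I\right) \left(\left(15867 - 8781\right) + 30331\right) = \left(-6850 - 1633\right) \left(\left(15867 - 8781\right) + 30331\right) = - 8483 \left(7086 + 30331\right) = \left(-8483\right) 37417 = -317408411$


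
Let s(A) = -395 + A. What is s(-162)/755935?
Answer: -557/755935 ≈ -0.00073684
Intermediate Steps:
s(-162)/755935 = (-395 - 162)/755935 = -557*1/755935 = -557/755935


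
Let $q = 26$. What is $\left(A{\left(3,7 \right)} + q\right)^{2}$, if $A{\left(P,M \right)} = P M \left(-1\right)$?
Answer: $25$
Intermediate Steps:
$A{\left(P,M \right)} = - M P$ ($A{\left(P,M \right)} = M P \left(-1\right) = - M P$)
$\left(A{\left(3,7 \right)} + q\right)^{2} = \left(\left(-1\right) 7 \cdot 3 + 26\right)^{2} = \left(-21 + 26\right)^{2} = 5^{2} = 25$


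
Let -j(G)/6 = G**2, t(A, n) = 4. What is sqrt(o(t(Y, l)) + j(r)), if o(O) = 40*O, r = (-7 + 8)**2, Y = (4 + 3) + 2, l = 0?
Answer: sqrt(154) ≈ 12.410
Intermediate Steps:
Y = 9 (Y = 7 + 2 = 9)
r = 1 (r = 1**2 = 1)
j(G) = -6*G**2
sqrt(o(t(Y, l)) + j(r)) = sqrt(40*4 - 6*1**2) = sqrt(160 - 6*1) = sqrt(160 - 6) = sqrt(154)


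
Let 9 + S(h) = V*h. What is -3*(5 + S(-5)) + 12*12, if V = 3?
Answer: 201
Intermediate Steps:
S(h) = -9 + 3*h
-3*(5 + S(-5)) + 12*12 = -3*(5 + (-9 + 3*(-5))) + 12*12 = -3*(5 + (-9 - 15)) + 144 = -3*(5 - 24) + 144 = -3*(-19) + 144 = 57 + 144 = 201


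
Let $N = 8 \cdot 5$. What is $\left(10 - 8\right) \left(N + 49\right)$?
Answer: $178$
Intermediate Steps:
$N = 40$
$\left(10 - 8\right) \left(N + 49\right) = \left(10 - 8\right) \left(40 + 49\right) = \left(10 - 8\right) 89 = 2 \cdot 89 = 178$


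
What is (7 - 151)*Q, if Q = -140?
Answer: 20160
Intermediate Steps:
(7 - 151)*Q = (7 - 151)*(-140) = -144*(-140) = 20160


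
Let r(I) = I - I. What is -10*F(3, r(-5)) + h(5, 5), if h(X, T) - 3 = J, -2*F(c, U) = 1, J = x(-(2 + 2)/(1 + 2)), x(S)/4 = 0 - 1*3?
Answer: -4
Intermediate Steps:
x(S) = -12 (x(S) = 4*(0 - 1*3) = 4*(0 - 3) = 4*(-3) = -12)
J = -12
r(I) = 0
F(c, U) = -½ (F(c, U) = -½*1 = -½)
h(X, T) = -9 (h(X, T) = 3 - 12 = -9)
-10*F(3, r(-5)) + h(5, 5) = -10*(-½) - 9 = 5 - 9 = -4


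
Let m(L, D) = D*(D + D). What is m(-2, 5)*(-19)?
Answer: -950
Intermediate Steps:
m(L, D) = 2*D**2 (m(L, D) = D*(2*D) = 2*D**2)
m(-2, 5)*(-19) = (2*5**2)*(-19) = (2*25)*(-19) = 50*(-19) = -950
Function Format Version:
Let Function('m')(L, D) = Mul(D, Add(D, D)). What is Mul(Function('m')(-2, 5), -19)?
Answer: -950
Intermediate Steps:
Function('m')(L, D) = Mul(2, Pow(D, 2)) (Function('m')(L, D) = Mul(D, Mul(2, D)) = Mul(2, Pow(D, 2)))
Mul(Function('m')(-2, 5), -19) = Mul(Mul(2, Pow(5, 2)), -19) = Mul(Mul(2, 25), -19) = Mul(50, -19) = -950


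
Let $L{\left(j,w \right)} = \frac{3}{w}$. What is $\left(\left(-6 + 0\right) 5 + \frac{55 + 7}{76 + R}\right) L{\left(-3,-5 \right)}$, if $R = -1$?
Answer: $\frac{2188}{125} \approx 17.504$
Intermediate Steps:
$\left(\left(-6 + 0\right) 5 + \frac{55 + 7}{76 + R}\right) L{\left(-3,-5 \right)} = \left(\left(-6 + 0\right) 5 + \frac{55 + 7}{76 - 1}\right) \frac{3}{-5} = \left(\left(-6\right) 5 + \frac{62}{75}\right) 3 \left(- \frac{1}{5}\right) = \left(-30 + 62 \cdot \frac{1}{75}\right) \left(- \frac{3}{5}\right) = \left(-30 + \frac{62}{75}\right) \left(- \frac{3}{5}\right) = \left(- \frac{2188}{75}\right) \left(- \frac{3}{5}\right) = \frac{2188}{125}$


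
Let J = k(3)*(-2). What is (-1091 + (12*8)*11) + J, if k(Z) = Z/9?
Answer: -107/3 ≈ -35.667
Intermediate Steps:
k(Z) = Z/9 (k(Z) = Z*(⅑) = Z/9)
J = -⅔ (J = ((⅑)*3)*(-2) = (⅓)*(-2) = -⅔ ≈ -0.66667)
(-1091 + (12*8)*11) + J = (-1091 + (12*8)*11) - ⅔ = (-1091 + 96*11) - ⅔ = (-1091 + 1056) - ⅔ = -35 - ⅔ = -107/3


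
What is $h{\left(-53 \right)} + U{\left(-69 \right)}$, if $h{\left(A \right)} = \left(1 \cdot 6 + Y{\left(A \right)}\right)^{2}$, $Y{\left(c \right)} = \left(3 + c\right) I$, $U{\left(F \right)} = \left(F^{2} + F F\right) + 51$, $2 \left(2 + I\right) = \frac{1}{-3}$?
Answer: $\frac{203806}{9} \approx 22645.0$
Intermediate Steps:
$I = - \frac{13}{6}$ ($I = -2 + \frac{1}{2 \left(-3\right)} = -2 + \frac{1}{2} \left(- \frac{1}{3}\right) = -2 - \frac{1}{6} = - \frac{13}{6} \approx -2.1667$)
$U{\left(F \right)} = 51 + 2 F^{2}$ ($U{\left(F \right)} = \left(F^{2} + F^{2}\right) + 51 = 2 F^{2} + 51 = 51 + 2 F^{2}$)
$Y{\left(c \right)} = - \frac{13}{2} - \frac{13 c}{6}$ ($Y{\left(c \right)} = \left(3 + c\right) \left(- \frac{13}{6}\right) = - \frac{13}{2} - \frac{13 c}{6}$)
$h{\left(A \right)} = \left(- \frac{1}{2} - \frac{13 A}{6}\right)^{2}$ ($h{\left(A \right)} = \left(1 \cdot 6 - \left(\frac{13}{2} + \frac{13 A}{6}\right)\right)^{2} = \left(6 - \left(\frac{13}{2} + \frac{13 A}{6}\right)\right)^{2} = \left(- \frac{1}{2} - \frac{13 A}{6}\right)^{2}$)
$h{\left(-53 \right)} + U{\left(-69 \right)} = \frac{\left(3 + 13 \left(-53\right)\right)^{2}}{36} + \left(51 + 2 \left(-69\right)^{2}\right) = \frac{\left(3 - 689\right)^{2}}{36} + \left(51 + 2 \cdot 4761\right) = \frac{\left(-686\right)^{2}}{36} + \left(51 + 9522\right) = \frac{1}{36} \cdot 470596 + 9573 = \frac{117649}{9} + 9573 = \frac{203806}{9}$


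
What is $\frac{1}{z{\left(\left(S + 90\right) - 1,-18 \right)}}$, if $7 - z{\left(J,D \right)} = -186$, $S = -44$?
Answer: $\frac{1}{193} \approx 0.0051813$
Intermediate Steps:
$z{\left(J,D \right)} = 193$ ($z{\left(J,D \right)} = 7 - -186 = 7 + 186 = 193$)
$\frac{1}{z{\left(\left(S + 90\right) - 1,-18 \right)}} = \frac{1}{193}$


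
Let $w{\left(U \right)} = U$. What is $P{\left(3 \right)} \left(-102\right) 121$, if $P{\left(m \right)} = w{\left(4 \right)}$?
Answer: $-49368$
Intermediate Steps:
$P{\left(m \right)} = 4$
$P{\left(3 \right)} \left(-102\right) 121 = 4 \left(-102\right) 121 = \left(-408\right) 121 = -49368$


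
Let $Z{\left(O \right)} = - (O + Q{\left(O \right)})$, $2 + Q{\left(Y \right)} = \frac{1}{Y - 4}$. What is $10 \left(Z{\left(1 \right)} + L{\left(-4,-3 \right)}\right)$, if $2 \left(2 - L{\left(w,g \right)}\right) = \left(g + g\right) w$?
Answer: $- \frac{260}{3} \approx -86.667$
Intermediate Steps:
$Q{\left(Y \right)} = -2 + \frac{1}{-4 + Y}$ ($Q{\left(Y \right)} = -2 + \frac{1}{Y - 4} = -2 + \frac{1}{-4 + Y}$)
$Z{\left(O \right)} = - O - \frac{9 - 2 O}{-4 + O}$ ($Z{\left(O \right)} = - (O + \frac{9 - 2 O}{-4 + O}) = - O - \frac{9 - 2 O}{-4 + O}$)
$L{\left(w,g \right)} = 2 - g w$ ($L{\left(w,g \right)} = 2 - \frac{\left(g + g\right) w}{2} = 2 - \frac{2 g w}{2} = 2 - g w$)
$10 \left(Z{\left(1 \right)} + L{\left(-4,-3 \right)}\right) = 10 \left(\frac{-9 - 1^{2} + 6 \cdot 1}{-4 + 1} + \left(2 - \left(-3\right) \left(-4\right)\right)\right) = 10 \left(\frac{-9 - 1 + 6}{-3} + \left(2 - 12\right)\right) = 10 \left(- \frac{-9 - 1 + 6}{3} - 10\right) = 10 \left(\left(- \frac{1}{3}\right) \left(-4\right) - 10\right) = 10 \left(\frac{4}{3} - 10\right) = 10 \left(- \frac{26}{3}\right) = - \frac{260}{3}$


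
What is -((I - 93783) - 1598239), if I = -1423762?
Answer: 3115784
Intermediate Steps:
-((I - 93783) - 1598239) = -((-1423762 - 93783) - 1598239) = -(-1517545 - 1598239) = -1*(-3115784) = 3115784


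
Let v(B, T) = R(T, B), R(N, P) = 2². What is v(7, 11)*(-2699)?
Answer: -10796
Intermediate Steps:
R(N, P) = 4
v(B, T) = 4
v(7, 11)*(-2699) = 4*(-2699) = -10796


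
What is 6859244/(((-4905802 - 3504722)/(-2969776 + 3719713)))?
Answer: -428666738969/700877 ≈ -6.1162e+5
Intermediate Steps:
6859244/(((-4905802 - 3504722)/(-2969776 + 3719713))) = 6859244/((-8410524/749937)) = 6859244/((-8410524*1/749937)) = 6859244/(-2803508/249979) = 6859244*(-249979/2803508) = -428666738969/700877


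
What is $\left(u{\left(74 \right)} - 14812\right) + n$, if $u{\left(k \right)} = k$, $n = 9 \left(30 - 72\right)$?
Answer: $-15116$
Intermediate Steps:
$n = -378$ ($n = 9 \left(-42\right) = -378$)
$\left(u{\left(74 \right)} - 14812\right) + n = \left(74 - 14812\right) - 378 = -14738 - 378 = -15116$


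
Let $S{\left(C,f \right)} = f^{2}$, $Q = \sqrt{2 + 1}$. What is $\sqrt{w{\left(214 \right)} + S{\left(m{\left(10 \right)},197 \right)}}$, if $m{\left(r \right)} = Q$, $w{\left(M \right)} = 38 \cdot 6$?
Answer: $\sqrt{39037} \approx 197.58$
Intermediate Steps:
$w{\left(M \right)} = 228$
$Q = \sqrt{3} \approx 1.732$
$m{\left(r \right)} = \sqrt{3}$
$\sqrt{w{\left(214 \right)} + S{\left(m{\left(10 \right)},197 \right)}} = \sqrt{228 + 197^{2}} = \sqrt{228 + 38809} = \sqrt{39037}$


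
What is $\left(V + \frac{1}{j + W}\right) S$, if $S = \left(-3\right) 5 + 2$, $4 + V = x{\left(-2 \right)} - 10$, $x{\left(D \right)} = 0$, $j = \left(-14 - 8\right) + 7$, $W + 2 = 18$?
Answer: $169$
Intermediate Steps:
$W = 16$ ($W = -2 + 18 = 16$)
$j = -15$ ($j = -22 + 7 = -15$)
$V = -14$ ($V = -4 + \left(0 - 10\right) = -4 - 10 = -14$)
$S = -13$ ($S = -15 + 2 = -13$)
$\left(V + \frac{1}{j + W}\right) S = \left(-14 + \frac{1}{-15 + 16}\right) \left(-13\right) = \left(-14 + 1^{-1}\right) \left(-13\right) = \left(-14 + 1\right) \left(-13\right) = \left(-13\right) \left(-13\right) = 169$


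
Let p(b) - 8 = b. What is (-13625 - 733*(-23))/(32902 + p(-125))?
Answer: 3234/32785 ≈ 0.098643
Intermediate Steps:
p(b) = 8 + b
(-13625 - 733*(-23))/(32902 + p(-125)) = (-13625 - 733*(-23))/(32902 + (8 - 125)) = (-13625 + 16859)/(32902 - 117) = 3234/32785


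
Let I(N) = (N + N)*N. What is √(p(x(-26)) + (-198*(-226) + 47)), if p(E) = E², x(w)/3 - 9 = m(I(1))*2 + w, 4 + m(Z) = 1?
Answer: 2*√12389 ≈ 222.61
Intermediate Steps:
I(N) = 2*N² (I(N) = (2*N)*N = 2*N²)
m(Z) = -3 (m(Z) = -4 + 1 = -3)
x(w) = 9 + 3*w (x(w) = 27 + 3*(-3*2 + w) = 27 + 3*(-6 + w) = 27 + (-18 + 3*w) = 9 + 3*w)
√(p(x(-26)) + (-198*(-226) + 47)) = √((9 + 3*(-26))² + (-198*(-226) + 47)) = √((9 - 78)² + (44748 + 47)) = √((-69)² + 44795) = √(4761 + 44795) = √49556 = 2*√12389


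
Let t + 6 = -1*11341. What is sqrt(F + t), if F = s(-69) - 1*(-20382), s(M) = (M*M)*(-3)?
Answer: 8*I*sqrt(82) ≈ 72.443*I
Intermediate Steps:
t = -11347 (t = -6 - 1*11341 = -6 - 11341 = -11347)
s(M) = -3*M**2 (s(M) = M**2*(-3) = -3*M**2)
F = 6099 (F = -3*(-69)**2 - 1*(-20382) = -3*4761 + 20382 = -14283 + 20382 = 6099)
sqrt(F + t) = sqrt(6099 - 11347) = sqrt(-5248) = 8*I*sqrt(82)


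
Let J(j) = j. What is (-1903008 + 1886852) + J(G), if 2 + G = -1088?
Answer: -17246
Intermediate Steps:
G = -1090 (G = -2 - 1088 = -1090)
(-1903008 + 1886852) + J(G) = (-1903008 + 1886852) - 1090 = -16156 - 1090 = -17246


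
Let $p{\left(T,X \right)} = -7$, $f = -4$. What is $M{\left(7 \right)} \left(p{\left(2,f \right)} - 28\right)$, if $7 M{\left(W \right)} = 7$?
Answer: $-35$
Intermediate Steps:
$M{\left(W \right)} = 1$ ($M{\left(W \right)} = \frac{1}{7} \cdot 7 = 1$)
$M{\left(7 \right)} \left(p{\left(2,f \right)} - 28\right) = 1 \left(-7 - 28\right) = 1 \left(-35\right) = -35$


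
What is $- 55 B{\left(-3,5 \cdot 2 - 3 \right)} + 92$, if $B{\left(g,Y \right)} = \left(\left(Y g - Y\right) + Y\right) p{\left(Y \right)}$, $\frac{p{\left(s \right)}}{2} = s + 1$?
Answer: $18572$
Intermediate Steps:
$p{\left(s \right)} = 2 + 2 s$ ($p{\left(s \right)} = 2 \left(s + 1\right) = 2 \left(1 + s\right) = 2 + 2 s$)
$B{\left(g,Y \right)} = Y g \left(2 + 2 Y\right)$ ($B{\left(g,Y \right)} = \left(\left(Y g - Y\right) + Y\right) \left(2 + 2 Y\right) = \left(\left(- Y + Y g\right) + Y\right) \left(2 + 2 Y\right) = Y g \left(2 + 2 Y\right)$)
$- 55 B{\left(-3,5 \cdot 2 - 3 \right)} + 92 = - 55 \cdot 2 \left(5 \cdot 2 - 3\right) \left(-3\right) \left(1 + \left(5 \cdot 2 - 3\right)\right) + 92 = - 55 \cdot 2 \left(10 - 3\right) \left(-3\right) \left(1 + \left(10 - 3\right)\right) + 92 = - 55 \cdot 2 \cdot 7 \left(-3\right) \left(1 + 7\right) + 92 = - 55 \cdot 2 \cdot 7 \left(-3\right) 8 + 92 = \left(-55\right) \left(-336\right) + 92 = 18480 + 92 = 18572$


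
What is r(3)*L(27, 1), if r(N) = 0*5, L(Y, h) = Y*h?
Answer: 0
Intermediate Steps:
r(N) = 0
r(3)*L(27, 1) = 0*(27*1) = 0*27 = 0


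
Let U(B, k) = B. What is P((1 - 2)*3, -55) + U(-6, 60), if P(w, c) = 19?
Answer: 13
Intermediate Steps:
P((1 - 2)*3, -55) + U(-6, 60) = 19 - 6 = 13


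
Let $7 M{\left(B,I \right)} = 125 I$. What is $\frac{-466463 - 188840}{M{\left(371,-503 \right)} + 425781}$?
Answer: $- \frac{4587121}{2917592} \approx -1.5722$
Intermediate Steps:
$M{\left(B,I \right)} = \frac{125 I}{7}$
$\frac{-466463 - 188840}{M{\left(371,-503 \right)} + 425781} = \frac{-466463 - 188840}{\frac{125}{7} \left(-503\right) + 425781} = - \frac{655303}{- \frac{62875}{7} + 425781} = - \frac{655303}{\frac{2917592}{7}} = \left(-655303\right) \frac{7}{2917592} = - \frac{4587121}{2917592}$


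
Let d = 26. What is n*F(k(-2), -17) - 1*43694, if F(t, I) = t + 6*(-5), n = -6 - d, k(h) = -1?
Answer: -42702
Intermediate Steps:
n = -32 (n = -6 - 1*26 = -6 - 26 = -32)
F(t, I) = -30 + t (F(t, I) = t - 30 = -30 + t)
n*F(k(-2), -17) - 1*43694 = -32*(-30 - 1) - 1*43694 = -32*(-31) - 43694 = 992 - 43694 = -42702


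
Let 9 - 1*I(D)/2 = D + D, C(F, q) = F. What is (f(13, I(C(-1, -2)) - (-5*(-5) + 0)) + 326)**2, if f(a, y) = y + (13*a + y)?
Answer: 239121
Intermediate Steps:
I(D) = 18 - 4*D (I(D) = 18 - 2*(D + D) = 18 - 4*D)
f(a, y) = 2*y + 13*a (f(a, y) = y + (y + 13*a) = 2*y + 13*a)
(f(13, I(C(-1, -2)) - (-5*(-5) + 0)) + 326)**2 = ((2*((18 - 4*(-1)) - (-5*(-5) + 0)) + 13*13) + 326)**2 = ((2*((18 + 4) - (25 + 0)) + 169) + 326)**2 = ((2*(22 - 1*25) + 169) + 326)**2 = ((2*(22 - 25) + 169) + 326)**2 = ((2*(-3) + 169) + 326)**2 = ((-6 + 169) + 326)**2 = (163 + 326)**2 = 489**2 = 239121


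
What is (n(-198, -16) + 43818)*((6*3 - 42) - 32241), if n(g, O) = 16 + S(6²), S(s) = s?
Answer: -1415465550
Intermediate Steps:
n(g, O) = 52 (n(g, O) = 16 + 6² = 16 + 36 = 52)
(n(-198, -16) + 43818)*((6*3 - 42) - 32241) = (52 + 43818)*((6*3 - 42) - 32241) = 43870*((18 - 42) - 32241) = 43870*(-24 - 32241) = 43870*(-32265) = -1415465550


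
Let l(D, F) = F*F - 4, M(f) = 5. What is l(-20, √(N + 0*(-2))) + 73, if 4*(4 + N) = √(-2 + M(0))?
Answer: 65 + √3/4 ≈ 65.433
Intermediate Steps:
N = -4 + √3/4 (N = -4 + √(-2 + 5)/4 = -4 + √3/4 ≈ -3.5670)
l(D, F) = -4 + F² (l(D, F) = F² - 4 = -4 + F²)
l(-20, √(N + 0*(-2))) + 73 = (-4 + (√((-4 + √3/4) + 0*(-2)))²) + 73 = (-4 + (√((-4 + √3/4) + 0))²) + 73 = (-4 + (√(-4 + √3/4))²) + 73 = (-4 + (-4 + √3/4)) + 73 = (-8 + √3/4) + 73 = 65 + √3/4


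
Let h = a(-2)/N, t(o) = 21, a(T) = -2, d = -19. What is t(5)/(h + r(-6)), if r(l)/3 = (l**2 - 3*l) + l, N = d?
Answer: 399/2738 ≈ 0.14573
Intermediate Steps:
N = -19
r(l) = -6*l + 3*l**2 (r(l) = 3*((l**2 - 3*l) + l) = 3*(l**2 - 2*l) = -6*l + 3*l**2)
h = 2/19 (h = -2/(-19) = -2*(-1/19) = 2/19 ≈ 0.10526)
t(5)/(h + r(-6)) = 21/(2/19 + 3*(-6)*(-2 - 6)) = 21/(2/19 + 3*(-6)*(-8)) = 21/(2/19 + 144) = 21/(2738/19) = (19/2738)*21 = 399/2738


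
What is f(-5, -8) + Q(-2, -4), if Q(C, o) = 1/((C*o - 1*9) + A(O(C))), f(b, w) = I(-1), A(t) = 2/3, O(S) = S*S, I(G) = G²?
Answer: -2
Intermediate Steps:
O(S) = S²
A(t) = ⅔ (A(t) = 2*(⅓) = ⅔)
f(b, w) = 1 (f(b, w) = (-1)² = 1)
Q(C, o) = 1/(-25/3 + C*o) (Q(C, o) = 1/((C*o - 1*9) + ⅔) = 1/((C*o - 9) + ⅔) = 1/((-9 + C*o) + ⅔) = 1/(-25/3 + C*o))
f(-5, -8) + Q(-2, -4) = 1 + 3/(-25 + 3*(-2)*(-4)) = 1 + 3/(-25 + 24) = 1 + 3/(-1) = 1 + 3*(-1) = 1 - 3 = -2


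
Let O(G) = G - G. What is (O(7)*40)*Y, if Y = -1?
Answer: 0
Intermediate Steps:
O(G) = 0
(O(7)*40)*Y = (0*40)*(-1) = 0*(-1) = 0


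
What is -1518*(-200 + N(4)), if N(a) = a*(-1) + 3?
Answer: 305118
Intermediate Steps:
N(a) = 3 - a (N(a) = -a + 3 = 3 - a)
-1518*(-200 + N(4)) = -1518*(-200 + (3 - 1*4)) = -1518*(-200 + (3 - 4)) = -1518*(-200 - 1) = -1518*(-201) = 305118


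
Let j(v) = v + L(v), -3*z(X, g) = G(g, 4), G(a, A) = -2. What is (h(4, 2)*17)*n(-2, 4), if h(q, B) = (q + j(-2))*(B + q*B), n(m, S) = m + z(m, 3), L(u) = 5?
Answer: -4760/3 ≈ -1586.7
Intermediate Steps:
z(X, g) = 2/3 (z(X, g) = -1/3*(-2) = 2/3)
j(v) = 5 + v (j(v) = v + 5 = 5 + v)
n(m, S) = 2/3 + m (n(m, S) = m + 2/3 = 2/3 + m)
h(q, B) = (3 + q)*(B + B*q) (h(q, B) = (q + (5 - 2))*(B + q*B) = (q + 3)*(B + B*q) = (3 + q)*(B + B*q))
(h(4, 2)*17)*n(-2, 4) = ((2*(3 + 4**2 + 4*4))*17)*(2/3 - 2) = ((2*(3 + 16 + 16))*17)*(-4/3) = ((2*35)*17)*(-4/3) = (70*17)*(-4/3) = 1190*(-4/3) = -4760/3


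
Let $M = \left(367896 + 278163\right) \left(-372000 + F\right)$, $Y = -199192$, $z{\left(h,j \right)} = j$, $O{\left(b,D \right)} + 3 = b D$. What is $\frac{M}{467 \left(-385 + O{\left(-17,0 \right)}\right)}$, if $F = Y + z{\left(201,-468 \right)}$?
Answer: $\frac{92331521985}{45299} \approx 2.0383 \cdot 10^{6}$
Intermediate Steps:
$O{\left(b,D \right)} = -3 + D b$ ($O{\left(b,D \right)} = -3 + b D = -3 + D b$)
$F = -199660$ ($F = -199192 - 468 = -199660$)
$M = -369326087940$ ($M = \left(367896 + 278163\right) \left(-372000 - 199660\right) = 646059 \left(-571660\right) = -369326087940$)
$\frac{M}{467 \left(-385 + O{\left(-17,0 \right)}\right)} = - \frac{369326087940}{467 \left(-385 + \left(-3 + 0 \left(-17\right)\right)\right)} = - \frac{369326087940}{467 \left(-385 + \left(-3 + 0\right)\right)} = - \frac{369326087940}{467 \left(-385 - 3\right)} = - \frac{369326087940}{467 \left(-388\right)} = - \frac{369326087940}{-181196} = \left(-369326087940\right) \left(- \frac{1}{181196}\right) = \frac{92331521985}{45299}$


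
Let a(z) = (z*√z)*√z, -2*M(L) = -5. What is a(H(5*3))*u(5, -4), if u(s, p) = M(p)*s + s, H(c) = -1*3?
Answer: 315/2 ≈ 157.50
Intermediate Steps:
H(c) = -3
M(L) = 5/2 (M(L) = -½*(-5) = 5/2)
u(s, p) = 7*s/2 (u(s, p) = 5*s/2 + s = 7*s/2)
a(z) = z² (a(z) = z^(3/2)*√z = z²)
a(H(5*3))*u(5, -4) = (-3)²*((7/2)*5) = 9*(35/2) = 315/2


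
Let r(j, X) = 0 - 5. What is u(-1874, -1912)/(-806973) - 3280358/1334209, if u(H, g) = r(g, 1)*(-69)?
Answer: -28469039123/11577103649 ≈ -2.4591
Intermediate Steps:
r(j, X) = -5
u(H, g) = 345 (u(H, g) = -5*(-69) = 345)
u(-1874, -1912)/(-806973) - 3280358/1334209 = 345/(-806973) - 3280358/1334209 = 345*(-1/806973) - 3280358*1/1334209 = -115/268991 - 105818/43039 = -28469039123/11577103649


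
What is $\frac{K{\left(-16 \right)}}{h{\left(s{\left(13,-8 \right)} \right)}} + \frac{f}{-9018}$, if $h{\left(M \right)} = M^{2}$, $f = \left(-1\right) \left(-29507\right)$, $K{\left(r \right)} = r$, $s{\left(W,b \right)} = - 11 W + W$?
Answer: $- \frac{124703147}{38101050} \approx -3.273$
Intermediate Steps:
$s{\left(W,b \right)} = - 10 W$
$f = 29507$
$\frac{K{\left(-16 \right)}}{h{\left(s{\left(13,-8 \right)} \right)}} + \frac{f}{-9018} = - \frac{16}{\left(\left(-10\right) 13\right)^{2}} + \frac{29507}{-9018} = - \frac{16}{\left(-130\right)^{2}} + 29507 \left(- \frac{1}{9018}\right) = - \frac{16}{16900} - \frac{29507}{9018} = \left(-16\right) \frac{1}{16900} - \frac{29507}{9018} = - \frac{4}{4225} - \frac{29507}{9018} = - \frac{124703147}{38101050}$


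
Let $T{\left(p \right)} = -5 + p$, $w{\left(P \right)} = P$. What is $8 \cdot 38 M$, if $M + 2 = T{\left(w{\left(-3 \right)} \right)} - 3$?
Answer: $-3952$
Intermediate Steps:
$M = -13$ ($M = -2 - 11 = -13$)
$8 \cdot 38 M = 8 \cdot 38 \left(-13\right) = 304 \left(-13\right) = -3952$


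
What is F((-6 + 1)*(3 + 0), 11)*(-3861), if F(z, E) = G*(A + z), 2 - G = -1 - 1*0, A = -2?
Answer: 196911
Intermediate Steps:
G = 3 (G = 2 - (-1 - 1*0) = 2 - (-1 + 0) = 2 - 1*(-1) = 2 + 1 = 3)
F(z, E) = -6 + 3*z (F(z, E) = 3*(-2 + z) = -6 + 3*z)
F((-6 + 1)*(3 + 0), 11)*(-3861) = (-6 + 3*((-6 + 1)*(3 + 0)))*(-3861) = (-6 + 3*(-5*3))*(-3861) = (-6 + 3*(-15))*(-3861) = (-6 - 45)*(-3861) = -51*(-3861) = 196911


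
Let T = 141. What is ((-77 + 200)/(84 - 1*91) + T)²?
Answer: 746496/49 ≈ 15235.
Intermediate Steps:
((-77 + 200)/(84 - 1*91) + T)² = ((-77 + 200)/(84 - 1*91) + 141)² = (123/(84 - 91) + 141)² = (123/(-7) + 141)² = (123*(-⅐) + 141)² = (-123/7 + 141)² = (864/7)² = 746496/49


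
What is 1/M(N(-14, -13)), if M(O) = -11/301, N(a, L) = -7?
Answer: -301/11 ≈ -27.364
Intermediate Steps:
M(O) = -11/301 (M(O) = -11*1/301 = -11/301)
1/M(N(-14, -13)) = 1/(-11/301) = -301/11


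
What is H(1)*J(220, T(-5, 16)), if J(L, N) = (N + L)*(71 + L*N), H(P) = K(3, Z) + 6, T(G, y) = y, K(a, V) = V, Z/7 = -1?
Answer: -847476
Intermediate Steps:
Z = -7 (Z = 7*(-1) = -7)
H(P) = -1 (H(P) = -7 + 6 = -1)
J(L, N) = (71 + L*N)*(L + N) (J(L, N) = (L + N)*(71 + L*N) = (71 + L*N)*(L + N))
H(1)*J(220, T(-5, 16)) = -(71*220 + 71*16 + 220*16**2 + 16*220**2) = -(15620 + 1136 + 220*256 + 16*48400) = -(15620 + 1136 + 56320 + 774400) = -1*847476 = -847476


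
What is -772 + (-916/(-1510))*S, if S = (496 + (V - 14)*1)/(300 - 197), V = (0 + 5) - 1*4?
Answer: -59813366/77765 ≈ -769.16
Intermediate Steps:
V = 1 (V = 5 - 4 = 1)
S = 483/103 (S = (496 + (1 - 14)*1)/(300 - 197) = (496 - 13*1)/103 = (496 - 13)*(1/103) = 483*(1/103) = 483/103 ≈ 4.6893)
-772 + (-916/(-1510))*S = -772 - 916/(-1510)*(483/103) = -772 - 916*(-1/1510)*(483/103) = -772 + (458/755)*(483/103) = -772 + 221214/77765 = -59813366/77765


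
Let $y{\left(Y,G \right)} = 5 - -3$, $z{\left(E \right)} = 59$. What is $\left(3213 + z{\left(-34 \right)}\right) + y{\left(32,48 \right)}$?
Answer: $3280$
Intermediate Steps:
$y{\left(Y,G \right)} = 8$ ($y{\left(Y,G \right)} = 5 + 3 = 8$)
$\left(3213 + z{\left(-34 \right)}\right) + y{\left(32,48 \right)} = \left(3213 + 59\right) + 8 = 3272 + 8 = 3280$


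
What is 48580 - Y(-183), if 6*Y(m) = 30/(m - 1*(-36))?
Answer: 7141265/147 ≈ 48580.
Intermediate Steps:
Y(m) = 5/(36 + m) (Y(m) = (30/(m - 1*(-36)))/6 = (30/(m + 36))/6 = (30/(36 + m))/6 = 5/(36 + m))
48580 - Y(-183) = 48580 - 5/(36 - 183) = 48580 - 5/(-147) = 48580 - 5*(-1)/147 = 48580 - 1*(-5/147) = 48580 + 5/147 = 7141265/147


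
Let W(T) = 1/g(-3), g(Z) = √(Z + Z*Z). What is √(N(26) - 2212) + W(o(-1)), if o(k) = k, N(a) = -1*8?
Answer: √6/6 + 2*I*√555 ≈ 0.40825 + 47.117*I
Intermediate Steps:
g(Z) = √(Z + Z²)
N(a) = -8
W(T) = √6/6 (W(T) = 1/(√(-3*(1 - 3))) = 1/(√(-3*(-2))) = 1/(√6) = √6/6)
√(N(26) - 2212) + W(o(-1)) = √(-8 - 2212) + √6/6 = √(-2220) + √6/6 = 2*I*√555 + √6/6 = √6/6 + 2*I*√555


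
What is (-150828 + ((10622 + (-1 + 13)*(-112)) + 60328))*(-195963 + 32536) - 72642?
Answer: 13273795152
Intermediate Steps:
(-150828 + ((10622 + (-1 + 13)*(-112)) + 60328))*(-195963 + 32536) - 72642 = (-150828 + ((10622 + 12*(-112)) + 60328))*(-163427) - 72642 = (-150828 + ((10622 - 1344) + 60328))*(-163427) - 72642 = (-150828 + (9278 + 60328))*(-163427) - 72642 = (-150828 + 69606)*(-163427) - 72642 = -81222*(-163427) - 72642 = 13273867794 - 72642 = 13273795152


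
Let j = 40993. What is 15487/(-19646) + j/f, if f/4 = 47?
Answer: 181629/836 ≈ 217.26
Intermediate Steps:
f = 188 (f = 4*47 = 188)
15487/(-19646) + j/f = 15487/(-19646) + 40993/188 = 15487*(-1/19646) + 40993*(1/188) = -15487/19646 + 40993/188 = 181629/836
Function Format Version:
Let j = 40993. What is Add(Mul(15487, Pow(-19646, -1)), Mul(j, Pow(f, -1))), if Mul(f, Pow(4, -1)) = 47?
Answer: Rational(181629, 836) ≈ 217.26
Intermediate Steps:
f = 188 (f = Mul(4, 47) = 188)
Add(Mul(15487, Pow(-19646, -1)), Mul(j, Pow(f, -1))) = Add(Mul(15487, Pow(-19646, -1)), Mul(40993, Pow(188, -1))) = Add(Mul(15487, Rational(-1, 19646)), Mul(40993, Rational(1, 188))) = Add(Rational(-15487, 19646), Rational(40993, 188)) = Rational(181629, 836)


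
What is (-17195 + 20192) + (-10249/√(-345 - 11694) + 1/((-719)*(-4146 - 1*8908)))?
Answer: 28129320523/9385826 + 10249*I*√12039/12039 ≈ 2997.0 + 93.408*I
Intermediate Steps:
(-17195 + 20192) + (-10249/√(-345 - 11694) + 1/((-719)*(-4146 - 1*8908))) = 2997 + (-10249*(-I*√12039/12039) - 1/(719*(-4146 - 8908))) = 2997 + (-10249*(-I*√12039/12039) - 1/719/(-13054)) = 2997 + (-(-10249)*I*√12039/12039 - 1/719*(-1/13054)) = 2997 + (10249*I*√12039/12039 + 1/9385826) = 2997 + (1/9385826 + 10249*I*√12039/12039) = 28129320523/9385826 + 10249*I*√12039/12039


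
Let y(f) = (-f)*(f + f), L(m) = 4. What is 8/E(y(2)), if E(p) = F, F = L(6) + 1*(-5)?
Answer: -8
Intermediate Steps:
y(f) = -2*f**2 (y(f) = (-f)*(2*f) = -2*f**2)
F = -1 (F = 4 + 1*(-5) = 4 - 5 = -1)
E(p) = -1
8/E(y(2)) = 8/(-1) = 8*(-1) = -8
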